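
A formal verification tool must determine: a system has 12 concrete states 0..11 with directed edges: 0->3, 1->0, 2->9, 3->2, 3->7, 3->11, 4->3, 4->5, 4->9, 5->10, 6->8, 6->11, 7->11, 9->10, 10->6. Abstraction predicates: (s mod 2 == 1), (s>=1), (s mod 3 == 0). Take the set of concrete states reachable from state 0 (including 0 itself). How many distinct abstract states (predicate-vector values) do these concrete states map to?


BFS from 0:
Concrete reachable: {0, 2, 3, 6, 7, 8, 9, 10, 11}
Abstract via predicates (s mod 2 == 1), (s>=1), (s mod 3 == 0):
  (0,0,1) <- {0}
  (0,1,0) <- {2, 8, 10}
  (0,1,1) <- {6}
  (1,1,0) <- {7, 11}
  (1,1,1) <- {3, 9}
Distinct abstract states = 5

5


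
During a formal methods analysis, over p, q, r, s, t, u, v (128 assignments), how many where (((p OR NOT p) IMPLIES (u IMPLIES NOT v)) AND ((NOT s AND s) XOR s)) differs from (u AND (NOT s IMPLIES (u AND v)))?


F1 = (((p OR NOT p) IMPLIES (u IMPLIES NOT v)) AND ((NOT s AND s) XOR s))
F2 = (u AND (NOT s IMPLIES (u AND v)))
Evaluate both on each of 128 rows (bits = p,q,r,s,t,u,v):
  row 0 [0000000]: F1=0 F2=0 -> 0
  row 1 [0000001]: F1=0 F2=0 -> 0
  row 2 [0000010]: F1=0 F2=0 -> 0
  row 3 [0000011]: F1=0 F2=1 (differ) -> 1
  row 4 [0000100]: F1=0 F2=0 -> 0
  (every remaining row is evaluated the same way; all 128 results are listed next)
Full result column, 8 rows per line (p,q,r,s fixed per line; t,u,v runs 000..111 left to right):
  rows 0-7 [p,q,r,s=0000]: 00010001  (ones: 2)
  rows 8-15 [p,q,r,s=0001]: 11011101  (ones: 6)
  rows 16-23 [p,q,r,s=0010]: 00010001  (ones: 2)
  rows 24-31 [p,q,r,s=0011]: 11011101  (ones: 6)
  rows 32-39 [p,q,r,s=0100]: 00010001  (ones: 2)
  rows 40-47 [p,q,r,s=0101]: 11011101  (ones: 6)
  rows 48-55 [p,q,r,s=0110]: 00010001  (ones: 2)
  rows 56-63 [p,q,r,s=0111]: 11011101  (ones: 6)
  rows 64-71 [p,q,r,s=1000]: 00010001  (ones: 2)
  rows 72-79 [p,q,r,s=1001]: 11011101  (ones: 6)
  rows 80-87 [p,q,r,s=1010]: 00010001  (ones: 2)
  rows 88-95 [p,q,r,s=1011]: 11011101  (ones: 6)
  rows 96-103 [p,q,r,s=1100]: 00010001  (ones: 2)
  rows 104-111 [p,q,r,s=1101]: 11011101  (ones: 6)
  rows 112-119 [p,q,r,s=1110]: 00010001  (ones: 2)
  rows 120-127 [p,q,r,s=1111]: 11011101  (ones: 6)
Disagreements = 2+6+2+6+2+6+2+6+2+6+2+6+2+6+2+6 = 64

64


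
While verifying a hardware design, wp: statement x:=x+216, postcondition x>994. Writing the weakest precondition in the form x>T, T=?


Formula: wp(x:=E, P) = P[E/x] (substitute E for x in postcondition)
Step 1: Postcondition: x>994
Step 2: Substitute x+216 for x: x+216>994
Step 3: Solve for x: x > 994-216 = 778

778


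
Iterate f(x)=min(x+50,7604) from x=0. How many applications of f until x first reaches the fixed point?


Step 1: x=0, cap=7604, increment=50
Step 2: x grows by 50 each step until capped at 7604; fixed point is x=7604
Step 3: iterations = ceil(7604/50) = 153

153


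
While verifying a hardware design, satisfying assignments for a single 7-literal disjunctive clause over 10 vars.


Step 1: Total=2^10=1024
Step 2: Unsat when all 7 false: 2^3=8
Step 3: Sat=1024-8=1016

1016


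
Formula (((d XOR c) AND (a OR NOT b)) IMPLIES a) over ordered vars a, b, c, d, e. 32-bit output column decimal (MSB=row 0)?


Formula: (((d XOR c) AND (a OR NOT b)) IMPLIES a) over a, b, c, d, e (32 rows)
Evaluate each row (bits = a,b,c,d,e, MSB first):
  row 0 [00000]: (((0 XOR 0) AND (0 OR NOT 0)) IMPLIES 0) -> 1
  row 1 [00001]: (((0 XOR 0) AND (0 OR NOT 0)) IMPLIES 0) -> 1
  row 2 [00010]: (((1 XOR 0) AND (0 OR NOT 0)) IMPLIES 0) -> 0
  row 3 [00011]: (((1 XOR 0) AND (0 OR NOT 0)) IMPLIES 0) -> 0
  row 4 [00100]: (((0 XOR 1) AND (0 OR NOT 0)) IMPLIES 0) -> 0
  row 5 [00101]: (((0 XOR 1) AND (0 OR NOT 0)) IMPLIES 0) -> 0
  row 6 [00110]: (((1 XOR 1) AND (0 OR NOT 0)) IMPLIES 0) -> 1
  row 7 [00111]: (((1 XOR 1) AND (0 OR NOT 0)) IMPLIES 0) -> 1
  row 8 [01000]: (((0 XOR 0) AND (0 OR NOT 1)) IMPLIES 0) -> 1
  row 9 [01001]: (((0 XOR 0) AND (0 OR NOT 1)) IMPLIES 0) -> 1
  row 10 [01010]: (((1 XOR 0) AND (0 OR NOT 1)) IMPLIES 0) -> 1
  row 11 [01011]: (((1 XOR 0) AND (0 OR NOT 1)) IMPLIES 0) -> 1
  row 12 [01100]: (((0 XOR 1) AND (0 OR NOT 1)) IMPLIES 0) -> 1
  row 13 [01101]: (((0 XOR 1) AND (0 OR NOT 1)) IMPLIES 0) -> 1
  row 14 [01110]: (((1 XOR 1) AND (0 OR NOT 1)) IMPLIES 0) -> 1
  row 15 [01111]: (((1 XOR 1) AND (0 OR NOT 1)) IMPLIES 0) -> 1
  row 16 [10000]: (((0 XOR 0) AND (1 OR NOT 0)) IMPLIES 1) -> 1
  row 17 [10001]: (((0 XOR 0) AND (1 OR NOT 0)) IMPLIES 1) -> 1
  row 18 [10010]: (((1 XOR 0) AND (1 OR NOT 0)) IMPLIES 1) -> 1
  row 19 [10011]: (((1 XOR 0) AND (1 OR NOT 0)) IMPLIES 1) -> 1
  row 20 [10100]: (((0 XOR 1) AND (1 OR NOT 0)) IMPLIES 1) -> 1
  row 21 [10101]: (((0 XOR 1) AND (1 OR NOT 0)) IMPLIES 1) -> 1
  row 22 [10110]: (((1 XOR 1) AND (1 OR NOT 0)) IMPLIES 1) -> 1
  row 23 [10111]: (((1 XOR 1) AND (1 OR NOT 0)) IMPLIES 1) -> 1
  row 24 [11000]: (((0 XOR 0) AND (1 OR NOT 1)) IMPLIES 1) -> 1
  row 25 [11001]: (((0 XOR 0) AND (1 OR NOT 1)) IMPLIES 1) -> 1
  row 26 [11010]: (((1 XOR 0) AND (1 OR NOT 1)) IMPLIES 1) -> 1
  row 27 [11011]: (((1 XOR 0) AND (1 OR NOT 1)) IMPLIES 1) -> 1
  row 28 [11100]: (((0 XOR 1) AND (1 OR NOT 1)) IMPLIES 1) -> 1
  row 29 [11101]: (((0 XOR 1) AND (1 OR NOT 1)) IMPLIES 1) -> 1
  row 30 [11110]: (((1 XOR 1) AND (1 OR NOT 1)) IMPLIES 1) -> 1
  row 31 [11111]: (((1 XOR 1) AND (1 OR NOT 1)) IMPLIES 1) -> 1
Full result column, 4 rows per line (a,b,c fixed per line; d,e runs 00..11 left to right):
  rows 0-3 [a,b,c=000]: 1100  = hex C
  rows 4-7 [a,b,c=001]: 0011  = hex 3
  rows 8-11 [a,b,c=010]: 1111  = hex F
  rows 12-15 [a,b,c=011]: 1111  = hex F
  rows 16-19 [a,b,c=100]: 1111  = hex F
  rows 20-23 [a,b,c=101]: 1111  = hex F
  rows 24-27 [a,b,c=110]: 1111  = hex F
  rows 28-31 [a,b,c=111]: 1111  = hex F
Output column (row 0 .. row 31) = 11000011111111111111111111111111
Output column grouped in 4s = 1100 0011 1111 1111 1111 1111 1111 1111 = 0xC3FFFFFF
Convert to decimal digit by digit (value = value*16 + digit):
  C -> 12
  12*16 + 3 = 195
  195*16 + 15 (F) = 3135
  3135*16 + 15 (F) = 50175
  50175*16 + 15 (F) = 802815
  802815*16 + 15 (F) = 12845055
  12845055*16 + 15 (F) = 205520895
  205520895*16 + 15 (F) = 3288334335
Decimal = 3288334335

3288334335


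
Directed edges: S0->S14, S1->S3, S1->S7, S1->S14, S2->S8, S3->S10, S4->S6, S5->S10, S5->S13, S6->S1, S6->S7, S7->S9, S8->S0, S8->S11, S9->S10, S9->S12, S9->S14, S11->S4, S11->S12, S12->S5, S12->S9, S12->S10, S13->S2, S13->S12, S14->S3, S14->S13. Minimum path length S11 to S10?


BFS layer-by-layer from S11:
  dist 0: {S11}
  dist 1: {S4, S12}
  dist 2: {S5, S6, S9, S10}
  -> S10 reached at distance 2
Shortest path length = 2

2


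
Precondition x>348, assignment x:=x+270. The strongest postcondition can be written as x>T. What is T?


Formula: sp(P, x:=E) = exists old_x. (x = E[old_x/x]) AND P[old_x/x] (old_x is the value of x before the assignment; eliminate old_x by solving x = E[old_x/x] for old_x)
Step 1: Precondition P: x>348, i.e. old_x > 348
Step 2: Assignment gives x = old_x + 270, so old_x = x - 270
Step 3: Substitute into P: x - 270 > 348
Step 4: Simplify: x > 348+270 = 618

618


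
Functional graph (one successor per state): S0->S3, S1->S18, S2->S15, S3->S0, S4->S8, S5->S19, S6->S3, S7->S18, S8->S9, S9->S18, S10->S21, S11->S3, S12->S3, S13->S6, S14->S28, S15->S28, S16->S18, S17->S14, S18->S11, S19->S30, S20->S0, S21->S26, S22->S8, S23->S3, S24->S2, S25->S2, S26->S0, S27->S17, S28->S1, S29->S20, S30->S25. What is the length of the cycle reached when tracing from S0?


Trace from S0 until a state repeats:
  S0 -> S3 -> S0
S0 first seen at step 0, revisited at step 2.
Cycle length = 2 - 0 = 2

2


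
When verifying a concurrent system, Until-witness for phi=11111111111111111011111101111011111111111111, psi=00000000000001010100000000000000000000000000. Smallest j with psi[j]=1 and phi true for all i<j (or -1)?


(phi U psi) at 0: need smallest j with psi[j]=1 and phi[i]=1 for all i in [0,j).
Scan from step 0:
  step 0: phi=1, psi=0 -> continue
  step 1: phi=1, psi=0 -> continue
  step 2: phi=1, psi=0 -> continue
  step 3: phi=1, psi=0 -> continue
  step 13: psi=1 and phi held for [0,13) -> witness found
Witness step = 13

13


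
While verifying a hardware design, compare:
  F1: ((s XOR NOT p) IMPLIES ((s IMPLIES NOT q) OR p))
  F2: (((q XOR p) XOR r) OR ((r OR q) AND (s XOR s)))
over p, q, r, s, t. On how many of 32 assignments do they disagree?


F1 = ((s XOR NOT p) IMPLIES ((s IMPLIES NOT q) OR p))
F2 = (((q XOR p) XOR r) OR ((r OR q) AND (s XOR s)))
Evaluate both on each of 32 rows (bits = p,q,r,s,t):
  row 0 [00000]: F1=1 F2=0 (differ) -> 1
  row 1 [00001]: F1=1 F2=0 (differ) -> 1
  row 2 [00010]: F1=1 F2=0 (differ) -> 1
  row 3 [00011]: F1=1 F2=0 (differ) -> 1
  row 4 [00100]: F1=1 F2=1 -> 0
  row 5 [00101]: F1=1 F2=1 -> 0
  row 6 [00110]: F1=1 F2=1 -> 0
  row 7 [00111]: F1=1 F2=1 -> 0
  row 8 [01000]: F1=1 F2=1 -> 0
  row 9 [01001]: F1=1 F2=1 -> 0
  row 10 [01010]: F1=1 F2=1 -> 0
  row 11 [01011]: F1=1 F2=1 -> 0
  row 12 [01100]: F1=1 F2=0 (differ) -> 1
  row 13 [01101]: F1=1 F2=0 (differ) -> 1
  row 14 [01110]: F1=1 F2=0 (differ) -> 1
  row 15 [01111]: F1=1 F2=0 (differ) -> 1
  row 16 [10000]: F1=1 F2=1 -> 0
  row 17 [10001]: F1=1 F2=1 -> 0
  row 18 [10010]: F1=1 F2=1 -> 0
  row 19 [10011]: F1=1 F2=1 -> 0
  row 20 [10100]: F1=1 F2=0 (differ) -> 1
  row 21 [10101]: F1=1 F2=0 (differ) -> 1
  row 22 [10110]: F1=1 F2=0 (differ) -> 1
  row 23 [10111]: F1=1 F2=0 (differ) -> 1
  row 24 [11000]: F1=1 F2=0 (differ) -> 1
  row 25 [11001]: F1=1 F2=0 (differ) -> 1
  row 26 [11010]: F1=1 F2=0 (differ) -> 1
  row 27 [11011]: F1=1 F2=0 (differ) -> 1
  row 28 [11100]: F1=1 F2=1 -> 0
  row 29 [11101]: F1=1 F2=1 -> 0
  row 30 [11110]: F1=1 F2=1 -> 0
  row 31 [11111]: F1=1 F2=1 -> 0
Full result column, 8 rows per line (p,q fixed per line; r,s,t runs 000..111 left to right):
  rows 0-7 [p,q=00]: 11110000  (ones: 4)
  rows 8-15 [p,q=01]: 00001111  (ones: 4)
  rows 16-23 [p,q=10]: 00001111  (ones: 4)
  rows 24-31 [p,q=11]: 11110000  (ones: 4)
Disagreements = 4+4+4+4 = 16

16


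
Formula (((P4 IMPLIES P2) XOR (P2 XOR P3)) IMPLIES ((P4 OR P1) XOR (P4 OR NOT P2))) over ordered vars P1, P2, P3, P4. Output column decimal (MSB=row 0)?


Formula: (((P4 IMPLIES P2) XOR (P2 XOR P3)) IMPLIES ((P4 OR P1) XOR (P4 OR NOT P2))) over P1, P2, P3, P4 (16 rows)
Evaluate each row (bits = P1,P2,P3,P4, MSB first):
  row 0 [0000]: (((0 IMPLIES 0) XOR (0 XOR 0)) IMPLIES ((0 OR 0) XOR (0 OR NOT 0))) -> 1
  row 1 [0001]: (((1 IMPLIES 0) XOR (0 XOR 0)) IMPLIES ((1 OR 0) XOR (1 OR NOT 0))) -> 1
  row 2 [0010]: (((0 IMPLIES 0) XOR (0 XOR 1)) IMPLIES ((0 OR 0) XOR (0 OR NOT 0))) -> 1
  row 3 [0011]: (((1 IMPLIES 0) XOR (0 XOR 1)) IMPLIES ((1 OR 0) XOR (1 OR NOT 0))) -> 0
  row 4 [0100]: (((0 IMPLIES 1) XOR (1 XOR 0)) IMPLIES ((0 OR 0) XOR (0 OR NOT 1))) -> 1
  row 5 [0101]: (((1 IMPLIES 1) XOR (1 XOR 0)) IMPLIES ((1 OR 0) XOR (1 OR NOT 1))) -> 1
  row 6 [0110]: (((0 IMPLIES 1) XOR (1 XOR 1)) IMPLIES ((0 OR 0) XOR (0 OR NOT 1))) -> 0
  row 7 [0111]: (((1 IMPLIES 1) XOR (1 XOR 1)) IMPLIES ((1 OR 0) XOR (1 OR NOT 1))) -> 0
  row 8 [1000]: (((0 IMPLIES 0) XOR (0 XOR 0)) IMPLIES ((0 OR 1) XOR (0 OR NOT 0))) -> 0
  row 9 [1001]: (((1 IMPLIES 0) XOR (0 XOR 0)) IMPLIES ((1 OR 1) XOR (1 OR NOT 0))) -> 1
  row 10 [1010]: (((0 IMPLIES 0) XOR (0 XOR 1)) IMPLIES ((0 OR 1) XOR (0 OR NOT 0))) -> 1
  row 11 [1011]: (((1 IMPLIES 0) XOR (0 XOR 1)) IMPLIES ((1 OR 1) XOR (1 OR NOT 0))) -> 0
  row 12 [1100]: (((0 IMPLIES 1) XOR (1 XOR 0)) IMPLIES ((0 OR 1) XOR (0 OR NOT 1))) -> 1
  row 13 [1101]: (((1 IMPLIES 1) XOR (1 XOR 0)) IMPLIES ((1 OR 1) XOR (1 OR NOT 1))) -> 1
  row 14 [1110]: (((0 IMPLIES 1) XOR (1 XOR 1)) IMPLIES ((0 OR 1) XOR (0 OR NOT 1))) -> 1
  row 15 [1111]: (((1 IMPLIES 1) XOR (1 XOR 1)) IMPLIES ((1 OR 1) XOR (1 OR NOT 1))) -> 0
Full result column, 4 rows per line (P1,P2 fixed per line; P3,P4 runs 00..11 left to right):
  rows 0-3 [P1,P2=00]: 1110  = hex E
  rows 4-7 [P1,P2=01]: 1100  = hex C
  rows 8-11 [P1,P2=10]: 0110  = hex 6
  rows 12-15 [P1,P2=11]: 1110  = hex E
Output column (row 0 .. row 15) = 1110110001101110
Output column grouped in 4s = 1110 1100 0110 1110 = 0xEC6E
Convert to decimal digit by digit (value = value*16 + digit):
  E -> 14
  14*16 + 12 (C) = 236
  236*16 + 6 = 3782
  3782*16 + 14 (E) = 60526
Decimal = 60526

60526


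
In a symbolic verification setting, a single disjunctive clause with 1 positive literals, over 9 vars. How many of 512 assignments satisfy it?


Step 1: Total=2^9=512
Step 2: Unsat when all 1 false: 2^8=256
Step 3: Sat=512-256=256

256


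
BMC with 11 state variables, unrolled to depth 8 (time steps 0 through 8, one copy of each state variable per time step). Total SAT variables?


BMC unrolls to depth k, creating one copy of each state var for steps 0..k.
Step count = 8 + 1 = 9 (steps 0 through 8)
Vars per step = 11
Total = 11 * 9 = 99

99


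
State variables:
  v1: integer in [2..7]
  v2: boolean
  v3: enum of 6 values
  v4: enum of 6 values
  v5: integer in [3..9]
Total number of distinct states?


State space = product of domain sizes of all variables.
Domain sizes:
  v1 (integer in [2..7]): 6
  v2 (boolean): 2
  v3 (enum of 6 values): 6
  v4 (enum of 6 values): 6
  v5 (integer in [3..9]): 7
Product = 6 * 2 * 6 * 6 * 7 = 3024

3024


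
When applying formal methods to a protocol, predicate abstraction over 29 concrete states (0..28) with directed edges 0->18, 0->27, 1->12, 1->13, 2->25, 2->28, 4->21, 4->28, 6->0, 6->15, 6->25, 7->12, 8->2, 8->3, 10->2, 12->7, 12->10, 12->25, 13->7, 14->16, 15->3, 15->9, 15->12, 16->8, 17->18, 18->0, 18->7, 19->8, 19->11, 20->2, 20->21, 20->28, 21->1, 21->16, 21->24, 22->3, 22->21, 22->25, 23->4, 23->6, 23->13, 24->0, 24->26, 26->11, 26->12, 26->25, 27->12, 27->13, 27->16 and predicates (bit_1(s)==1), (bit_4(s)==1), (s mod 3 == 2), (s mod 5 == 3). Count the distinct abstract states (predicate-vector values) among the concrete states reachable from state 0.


BFS from 0:
Concrete reachable: {0, 2, 3, 7, 8, 10, 12, 13, 16, 18, 25, 27, 28}
Abstract via predicates (bit_1(s)==1), (bit_4(s)==1), (s mod 3 == 2), (s mod 5 == 3):
  (0,0,0,0) <- {0, 12}
  (0,0,0,1) <- {13}
  (0,0,1,1) <- {8}
  (0,1,0,0) <- {16, 25}
  (0,1,0,1) <- {28}
  (1,0,0,0) <- {7, 10}
  (1,0,0,1) <- {3}
  (1,0,1,0) <- {2}
  (1,1,0,0) <- {27}
  (1,1,0,1) <- {18}
Distinct abstract states = 10

10


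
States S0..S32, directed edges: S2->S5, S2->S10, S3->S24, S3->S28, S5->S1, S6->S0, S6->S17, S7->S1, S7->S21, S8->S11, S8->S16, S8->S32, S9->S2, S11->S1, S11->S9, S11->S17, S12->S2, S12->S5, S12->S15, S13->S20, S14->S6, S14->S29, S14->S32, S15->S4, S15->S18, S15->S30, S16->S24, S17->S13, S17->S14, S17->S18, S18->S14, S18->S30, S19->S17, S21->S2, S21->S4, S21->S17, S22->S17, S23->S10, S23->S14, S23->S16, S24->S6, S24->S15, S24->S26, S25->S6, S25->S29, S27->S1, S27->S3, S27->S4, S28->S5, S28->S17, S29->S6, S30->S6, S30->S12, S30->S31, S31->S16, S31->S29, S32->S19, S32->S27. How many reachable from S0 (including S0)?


BFS from S0:
  layer 0: {S0}
Reachable set: {S0}
Count = 1

1


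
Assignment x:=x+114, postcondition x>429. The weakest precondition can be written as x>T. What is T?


Formula: wp(x:=E, P) = P[E/x] (substitute E for x in postcondition)
Step 1: Postcondition: x>429
Step 2: Substitute x+114 for x: x+114>429
Step 3: Solve for x: x > 429-114 = 315

315


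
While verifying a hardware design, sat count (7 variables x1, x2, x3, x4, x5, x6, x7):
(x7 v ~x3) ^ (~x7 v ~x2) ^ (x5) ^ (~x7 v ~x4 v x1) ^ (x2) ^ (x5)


CNF with 6 clauses over 7 vars (128 assignments).
An assignment satisfies CNF iff every clause has >=1 true literal.
Check each row (bits = x1,x2,x3,x4,x5,x6,x7; clause T/F shown):
  row 0 [0000000]: clauses=TTFTFF -> 0
  row 1 [0000001]: clauses=TTFTFF -> 0
  row 2 [0000010]: clauses=TTFTFF -> 0
  row 3 [0000011]: clauses=TTFTFF -> 0
  row 4 [0000100]: clauses=TTTTFT -> 0
  (every remaining row is evaluated the same way; all 128 results are listed next)
Full result column, 8 rows per line (x1,x2,x3,x4 fixed per line; x5,x6,x7 runs 000..111 left to right):
  rows 0-7 [x1,x2,x3,x4=0000]: 00000000  (ones: 0)
  rows 8-15 [x1,x2,x3,x4=0001]: 00000000  (ones: 0)
  rows 16-23 [x1,x2,x3,x4=0010]: 00000000  (ones: 0)
  rows 24-31 [x1,x2,x3,x4=0011]: 00000000  (ones: 0)
  rows 32-39 [x1,x2,x3,x4=0100]: 00001010  (ones: 2)
  rows 40-47 [x1,x2,x3,x4=0101]: 00001010  (ones: 2)
  rows 48-55 [x1,x2,x3,x4=0110]: 00000000  (ones: 0)
  rows 56-63 [x1,x2,x3,x4=0111]: 00000000  (ones: 0)
  rows 64-71 [x1,x2,x3,x4=1000]: 00000000  (ones: 0)
  rows 72-79 [x1,x2,x3,x4=1001]: 00000000  (ones: 0)
  rows 80-87 [x1,x2,x3,x4=1010]: 00000000  (ones: 0)
  rows 88-95 [x1,x2,x3,x4=1011]: 00000000  (ones: 0)
  rows 96-103 [x1,x2,x3,x4=1100]: 00001010  (ones: 2)
  rows 104-111 [x1,x2,x3,x4=1101]: 00001010  (ones: 2)
  rows 112-119 [x1,x2,x3,x4=1110]: 00000000  (ones: 0)
  rows 120-127 [x1,x2,x3,x4=1111]: 00000000  (ones: 0)
Satisfying assignments = 0+0+0+0+2+2+0+0+0+0+0+0+2+2+0+0 = 8

8


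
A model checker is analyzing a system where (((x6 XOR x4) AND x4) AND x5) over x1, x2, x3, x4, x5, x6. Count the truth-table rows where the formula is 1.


Formula: (((x6 XOR x4) AND x4) AND x5) over 6 vars (64 rows)
Evaluate each row (x1, x2, x3, x4, x5, x6 as bits, MSB first):
  row 0 [000000]: (((0 XOR 0) AND 0) AND 0) -> 0
  row 1 [000001]: (((1 XOR 0) AND 0) AND 0) -> 0
  row 2 [000010]: (((0 XOR 0) AND 0) AND 1) -> 0
  row 3 [000011]: (((1 XOR 0) AND 0) AND 1) -> 0
  row 4 [000100]: (((0 XOR 1) AND 1) AND 0) -> 0
  (every remaining row is evaluated the same way; all 64 results are listed next)
Full result column, 8 rows per line (x1,x2,x3 fixed per line; x4,x5,x6 runs 000..111 left to right):
  rows 0-7 [x1,x2,x3=000]: 00000010  (ones: 1)
  rows 8-15 [x1,x2,x3=001]: 00000010  (ones: 1)
  rows 16-23 [x1,x2,x3=010]: 00000010  (ones: 1)
  rows 24-31 [x1,x2,x3=011]: 00000010  (ones: 1)
  rows 32-39 [x1,x2,x3=100]: 00000010  (ones: 1)
  rows 40-47 [x1,x2,x3=101]: 00000010  (ones: 1)
  rows 48-55 [x1,x2,x3=110]: 00000010  (ones: 1)
  rows 56-63 [x1,x2,x3=111]: 00000010  (ones: 1)
Count of 1-rows = 1+1+1+1+1+1+1+1 = 8

8


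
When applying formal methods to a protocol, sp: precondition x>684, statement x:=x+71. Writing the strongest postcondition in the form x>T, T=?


Formula: sp(P, x:=E) = exists old_x. (x = E[old_x/x]) AND P[old_x/x] (old_x is the value of x before the assignment; eliminate old_x by solving x = E[old_x/x] for old_x)
Step 1: Precondition P: x>684, i.e. old_x > 684
Step 2: Assignment gives x = old_x + 71, so old_x = x - 71
Step 3: Substitute into P: x - 71 > 684
Step 4: Simplify: x > 684+71 = 755

755


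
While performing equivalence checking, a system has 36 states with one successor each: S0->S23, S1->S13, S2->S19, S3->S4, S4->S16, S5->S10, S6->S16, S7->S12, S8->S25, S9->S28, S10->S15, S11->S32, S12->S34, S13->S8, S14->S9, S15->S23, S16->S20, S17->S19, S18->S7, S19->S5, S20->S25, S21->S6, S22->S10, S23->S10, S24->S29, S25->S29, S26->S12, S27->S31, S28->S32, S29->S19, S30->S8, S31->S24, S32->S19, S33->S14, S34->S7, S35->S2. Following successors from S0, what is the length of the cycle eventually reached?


Trace from S0 until a state repeats:
  S0 -> S23 -> S10 -> S15 -> S23
S23 first seen at step 1, revisited at step 4.
Cycle length = 4 - 1 = 3

3


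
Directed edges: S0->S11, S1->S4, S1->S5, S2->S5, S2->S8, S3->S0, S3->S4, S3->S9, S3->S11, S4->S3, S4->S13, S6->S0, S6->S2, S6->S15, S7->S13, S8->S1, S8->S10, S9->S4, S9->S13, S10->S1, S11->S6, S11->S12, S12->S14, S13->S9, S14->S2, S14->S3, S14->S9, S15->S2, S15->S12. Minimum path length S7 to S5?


BFS layer-by-layer from S7:
  dist 0: {S7}
  dist 1: {S13}
  dist 2: {S9}
  dist 3: {S4}
  dist 4: {S3}
  dist 5: {S0, S11}
  dist 6: {S6, S12}
  dist 7: {S2, S14, S15}
  dist 8: {S5, S8}
  -> S5 reached at distance 8
Shortest path length = 8

8


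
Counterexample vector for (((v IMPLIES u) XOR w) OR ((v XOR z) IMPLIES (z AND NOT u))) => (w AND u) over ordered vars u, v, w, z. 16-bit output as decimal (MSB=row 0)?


F1 = (((v IMPLIES u) XOR w) OR ((v XOR z) IMPLIES (z AND NOT u)))
F2 = (w AND u)
Counterexample to F1=>F2 is where F1=1 and F2=0.
Evaluate each row (bits = u,v,w,z, MSB first):
  row 0 [0000]: F1=1 F2=0 -> F1&~F2 -> 1
  row 1 [0001]: F1=1 F2=0 -> F1&~F2 -> 1
  row 2 [0010]: F1=1 F2=0 -> F1&~F2 -> 1
  row 3 [0011]: F1=1 F2=0 -> F1&~F2 -> 1
  row 4 [0100]: F1=0 F2=0 -> F1&~F2 -> 0
  row 5 [0101]: F1=1 F2=0 -> F1&~F2 -> 1
  row 6 [0110]: F1=1 F2=0 -> F1&~F2 -> 1
  row 7 [0111]: F1=1 F2=0 -> F1&~F2 -> 1
  row 8 [1000]: F1=1 F2=0 -> F1&~F2 -> 1
  row 9 [1001]: F1=1 F2=0 -> F1&~F2 -> 1
  row 10 [1010]: F1=1 F2=1 -> F1&~F2 -> 0
  row 11 [1011]: F1=0 F2=1 -> F1&~F2 -> 0
  row 12 [1100]: F1=1 F2=0 -> F1&~F2 -> 1
  row 13 [1101]: F1=1 F2=0 -> F1&~F2 -> 1
  row 14 [1110]: F1=0 F2=1 -> F1&~F2 -> 0
  row 15 [1111]: F1=1 F2=1 -> F1&~F2 -> 0
Full result column, 4 rows per line (u,v fixed per line; w,z runs 00..11 left to right):
  rows 0-3 [u,v=00]: 1111  = hex F
  rows 4-7 [u,v=01]: 0111  = hex 7
  rows 8-11 [u,v=10]: 1100  = hex C
  rows 12-15 [u,v=11]: 1100  = hex C
Counterexample vector (row 0 .. row 15) = 1111011111001100
Output column grouped in 4s = 1111 0111 1100 1100 = 0xF7CC
Convert to decimal digit by digit (value = value*16 + digit):
  F -> 15
  15*16 + 7 = 247
  247*16 + 12 (C) = 3964
  3964*16 + 12 (C) = 63436
Decimal = 63436

63436


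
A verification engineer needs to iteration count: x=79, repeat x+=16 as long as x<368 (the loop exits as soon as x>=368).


Step 1: x goes from 79 toward 368 by 16; the body runs while x<368, so iterations = ceil((bound-start)/step)
Step 2: Distance=289
Step 3: ceil(289/16)=19

19


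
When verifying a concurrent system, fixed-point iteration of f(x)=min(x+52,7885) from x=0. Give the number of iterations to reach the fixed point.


Step 1: x=0, cap=7885, increment=52
Step 2: x grows by 52 each step until capped at 7885; fixed point is x=7885
Step 3: iterations = ceil(7885/52) = 152

152


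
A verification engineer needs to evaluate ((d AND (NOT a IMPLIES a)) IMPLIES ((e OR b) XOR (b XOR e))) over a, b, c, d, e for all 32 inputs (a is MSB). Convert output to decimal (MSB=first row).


Formula: ((d AND (NOT a IMPLIES a)) IMPLIES ((e OR b) XOR (b XOR e))) over a, b, c, d, e (32 rows)
Evaluate each row (bits = a,b,c,d,e, MSB first):
  row 0 [00000]: ((0 AND (NOT 0 IMPLIES 0)) IMPLIES ((0 OR 0) XOR (0 XOR 0))) -> 1
  row 1 [00001]: ((0 AND (NOT 0 IMPLIES 0)) IMPLIES ((1 OR 0) XOR (0 XOR 1))) -> 1
  row 2 [00010]: ((1 AND (NOT 0 IMPLIES 0)) IMPLIES ((0 OR 0) XOR (0 XOR 0))) -> 1
  row 3 [00011]: ((1 AND (NOT 0 IMPLIES 0)) IMPLIES ((1 OR 0) XOR (0 XOR 1))) -> 1
  row 4 [00100]: ((0 AND (NOT 0 IMPLIES 0)) IMPLIES ((0 OR 0) XOR (0 XOR 0))) -> 1
  row 5 [00101]: ((0 AND (NOT 0 IMPLIES 0)) IMPLIES ((1 OR 0) XOR (0 XOR 1))) -> 1
  row 6 [00110]: ((1 AND (NOT 0 IMPLIES 0)) IMPLIES ((0 OR 0) XOR (0 XOR 0))) -> 1
  row 7 [00111]: ((1 AND (NOT 0 IMPLIES 0)) IMPLIES ((1 OR 0) XOR (0 XOR 1))) -> 1
  row 8 [01000]: ((0 AND (NOT 0 IMPLIES 0)) IMPLIES ((0 OR 1) XOR (1 XOR 0))) -> 1
  row 9 [01001]: ((0 AND (NOT 0 IMPLIES 0)) IMPLIES ((1 OR 1) XOR (1 XOR 1))) -> 1
  row 10 [01010]: ((1 AND (NOT 0 IMPLIES 0)) IMPLIES ((0 OR 1) XOR (1 XOR 0))) -> 1
  row 11 [01011]: ((1 AND (NOT 0 IMPLIES 0)) IMPLIES ((1 OR 1) XOR (1 XOR 1))) -> 1
  row 12 [01100]: ((0 AND (NOT 0 IMPLIES 0)) IMPLIES ((0 OR 1) XOR (1 XOR 0))) -> 1
  row 13 [01101]: ((0 AND (NOT 0 IMPLIES 0)) IMPLIES ((1 OR 1) XOR (1 XOR 1))) -> 1
  row 14 [01110]: ((1 AND (NOT 0 IMPLIES 0)) IMPLIES ((0 OR 1) XOR (1 XOR 0))) -> 1
  row 15 [01111]: ((1 AND (NOT 0 IMPLIES 0)) IMPLIES ((1 OR 1) XOR (1 XOR 1))) -> 1
  row 16 [10000]: ((0 AND (NOT 1 IMPLIES 1)) IMPLIES ((0 OR 0) XOR (0 XOR 0))) -> 1
  row 17 [10001]: ((0 AND (NOT 1 IMPLIES 1)) IMPLIES ((1 OR 0) XOR (0 XOR 1))) -> 1
  row 18 [10010]: ((1 AND (NOT 1 IMPLIES 1)) IMPLIES ((0 OR 0) XOR (0 XOR 0))) -> 0
  row 19 [10011]: ((1 AND (NOT 1 IMPLIES 1)) IMPLIES ((1 OR 0) XOR (0 XOR 1))) -> 0
  row 20 [10100]: ((0 AND (NOT 1 IMPLIES 1)) IMPLIES ((0 OR 0) XOR (0 XOR 0))) -> 1
  row 21 [10101]: ((0 AND (NOT 1 IMPLIES 1)) IMPLIES ((1 OR 0) XOR (0 XOR 1))) -> 1
  row 22 [10110]: ((1 AND (NOT 1 IMPLIES 1)) IMPLIES ((0 OR 0) XOR (0 XOR 0))) -> 0
  row 23 [10111]: ((1 AND (NOT 1 IMPLIES 1)) IMPLIES ((1 OR 0) XOR (0 XOR 1))) -> 0
  row 24 [11000]: ((0 AND (NOT 1 IMPLIES 1)) IMPLIES ((0 OR 1) XOR (1 XOR 0))) -> 1
  row 25 [11001]: ((0 AND (NOT 1 IMPLIES 1)) IMPLIES ((1 OR 1) XOR (1 XOR 1))) -> 1
  row 26 [11010]: ((1 AND (NOT 1 IMPLIES 1)) IMPLIES ((0 OR 1) XOR (1 XOR 0))) -> 0
  row 27 [11011]: ((1 AND (NOT 1 IMPLIES 1)) IMPLIES ((1 OR 1) XOR (1 XOR 1))) -> 1
  row 28 [11100]: ((0 AND (NOT 1 IMPLIES 1)) IMPLIES ((0 OR 1) XOR (1 XOR 0))) -> 1
  row 29 [11101]: ((0 AND (NOT 1 IMPLIES 1)) IMPLIES ((1 OR 1) XOR (1 XOR 1))) -> 1
  row 30 [11110]: ((1 AND (NOT 1 IMPLIES 1)) IMPLIES ((0 OR 1) XOR (1 XOR 0))) -> 0
  row 31 [11111]: ((1 AND (NOT 1 IMPLIES 1)) IMPLIES ((1 OR 1) XOR (1 XOR 1))) -> 1
Full result column, 4 rows per line (a,b,c fixed per line; d,e runs 00..11 left to right):
  rows 0-3 [a,b,c=000]: 1111  = hex F
  rows 4-7 [a,b,c=001]: 1111  = hex F
  rows 8-11 [a,b,c=010]: 1111  = hex F
  rows 12-15 [a,b,c=011]: 1111  = hex F
  rows 16-19 [a,b,c=100]: 1100  = hex C
  rows 20-23 [a,b,c=101]: 1100  = hex C
  rows 24-27 [a,b,c=110]: 1101  = hex D
  rows 28-31 [a,b,c=111]: 1101  = hex D
Output column (row 0 .. row 31) = 11111111111111111100110011011101
Output column grouped in 4s = 1111 1111 1111 1111 1100 1100 1101 1101 = 0xFFFFCCDD
Convert to decimal digit by digit (value = value*16 + digit):
  F -> 15
  15*16 + 15 (F) = 255
  255*16 + 15 (F) = 4095
  4095*16 + 15 (F) = 65535
  65535*16 + 12 (C) = 1048572
  1048572*16 + 12 (C) = 16777164
  16777164*16 + 13 (D) = 268434637
  268434637*16 + 13 (D) = 4294954205
Decimal = 4294954205

4294954205


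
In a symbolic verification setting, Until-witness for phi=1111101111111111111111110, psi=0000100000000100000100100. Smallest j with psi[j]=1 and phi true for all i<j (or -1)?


(phi U psi) at 0: need smallest j with psi[j]=1 and phi[i]=1 for all i in [0,j).
Scan from step 0:
  step 0: phi=1, psi=0 -> continue
  step 1: phi=1, psi=0 -> continue
  step 2: phi=1, psi=0 -> continue
  step 3: phi=1, psi=0 -> continue
  step 4: psi=1 and phi held for [0,4) -> witness found
Witness step = 4

4


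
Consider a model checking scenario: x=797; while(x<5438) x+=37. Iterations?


Step 1: x goes from 797 toward 5438 by 37; the body runs while x<5438, so iterations = ceil((bound-start)/step)
Step 2: Distance=4641
Step 3: ceil(4641/37)=126

126


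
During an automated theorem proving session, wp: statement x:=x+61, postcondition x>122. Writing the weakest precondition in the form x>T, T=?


Formula: wp(x:=E, P) = P[E/x] (substitute E for x in postcondition)
Step 1: Postcondition: x>122
Step 2: Substitute x+61 for x: x+61>122
Step 3: Solve for x: x > 122-61 = 61

61


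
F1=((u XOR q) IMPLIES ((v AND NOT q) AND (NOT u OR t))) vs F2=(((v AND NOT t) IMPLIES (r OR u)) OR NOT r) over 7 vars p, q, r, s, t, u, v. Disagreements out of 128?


F1 = ((u XOR q) IMPLIES ((v AND NOT q) AND (NOT u OR t)))
F2 = (((v AND NOT t) IMPLIES (r OR u)) OR NOT r)
Evaluate both on each of 128 rows (bits = p,q,r,s,t,u,v):
  row 0 [0000000]: F1=1 F2=1 -> 0
  row 1 [0000001]: F1=1 F2=1 -> 0
  row 2 [0000010]: F1=0 F2=1 (differ) -> 1
  row 3 [0000011]: F1=0 F2=1 (differ) -> 1
  row 4 [0000100]: F1=1 F2=1 -> 0
  (every remaining row is evaluated the same way; all 128 results are listed next)
Full result column, 8 rows per line (p,q,r,s fixed per line; t,u,v runs 000..111 left to right):
  rows 0-7 [p,q,r,s=0000]: 00110010  (ones: 3)
  rows 8-15 [p,q,r,s=0001]: 00110010  (ones: 3)
  rows 16-23 [p,q,r,s=0010]: 00110010  (ones: 3)
  rows 24-31 [p,q,r,s=0011]: 00110010  (ones: 3)
  rows 32-39 [p,q,r,s=0100]: 11001100  (ones: 4)
  rows 40-47 [p,q,r,s=0101]: 11001100  (ones: 4)
  rows 48-55 [p,q,r,s=0110]: 11001100  (ones: 4)
  rows 56-63 [p,q,r,s=0111]: 11001100  (ones: 4)
  rows 64-71 [p,q,r,s=1000]: 00110010  (ones: 3)
  rows 72-79 [p,q,r,s=1001]: 00110010  (ones: 3)
  rows 80-87 [p,q,r,s=1010]: 00110010  (ones: 3)
  rows 88-95 [p,q,r,s=1011]: 00110010  (ones: 3)
  rows 96-103 [p,q,r,s=1100]: 11001100  (ones: 4)
  rows 104-111 [p,q,r,s=1101]: 11001100  (ones: 4)
  rows 112-119 [p,q,r,s=1110]: 11001100  (ones: 4)
  rows 120-127 [p,q,r,s=1111]: 11001100  (ones: 4)
Disagreements = 3+3+3+3+4+4+4+4+3+3+3+3+4+4+4+4 = 56

56


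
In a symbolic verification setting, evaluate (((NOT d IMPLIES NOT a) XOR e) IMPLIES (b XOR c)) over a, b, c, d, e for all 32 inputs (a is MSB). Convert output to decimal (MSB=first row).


Formula: (((NOT d IMPLIES NOT a) XOR e) IMPLIES (b XOR c)) over a, b, c, d, e (32 rows)
Evaluate each row (bits = a,b,c,d,e, MSB first):
  row 0 [00000]: (((NOT 0 IMPLIES NOT 0) XOR 0) IMPLIES (0 XOR 0)) -> 0
  row 1 [00001]: (((NOT 0 IMPLIES NOT 0) XOR 1) IMPLIES (0 XOR 0)) -> 1
  row 2 [00010]: (((NOT 1 IMPLIES NOT 0) XOR 0) IMPLIES (0 XOR 0)) -> 0
  row 3 [00011]: (((NOT 1 IMPLIES NOT 0) XOR 1) IMPLIES (0 XOR 0)) -> 1
  row 4 [00100]: (((NOT 0 IMPLIES NOT 0) XOR 0) IMPLIES (0 XOR 1)) -> 1
  row 5 [00101]: (((NOT 0 IMPLIES NOT 0) XOR 1) IMPLIES (0 XOR 1)) -> 1
  row 6 [00110]: (((NOT 1 IMPLIES NOT 0) XOR 0) IMPLIES (0 XOR 1)) -> 1
  row 7 [00111]: (((NOT 1 IMPLIES NOT 0) XOR 1) IMPLIES (0 XOR 1)) -> 1
  row 8 [01000]: (((NOT 0 IMPLIES NOT 0) XOR 0) IMPLIES (1 XOR 0)) -> 1
  row 9 [01001]: (((NOT 0 IMPLIES NOT 0) XOR 1) IMPLIES (1 XOR 0)) -> 1
  row 10 [01010]: (((NOT 1 IMPLIES NOT 0) XOR 0) IMPLIES (1 XOR 0)) -> 1
  row 11 [01011]: (((NOT 1 IMPLIES NOT 0) XOR 1) IMPLIES (1 XOR 0)) -> 1
  row 12 [01100]: (((NOT 0 IMPLIES NOT 0) XOR 0) IMPLIES (1 XOR 1)) -> 0
  row 13 [01101]: (((NOT 0 IMPLIES NOT 0) XOR 1) IMPLIES (1 XOR 1)) -> 1
  row 14 [01110]: (((NOT 1 IMPLIES NOT 0) XOR 0) IMPLIES (1 XOR 1)) -> 0
  row 15 [01111]: (((NOT 1 IMPLIES NOT 0) XOR 1) IMPLIES (1 XOR 1)) -> 1
  row 16 [10000]: (((NOT 0 IMPLIES NOT 1) XOR 0) IMPLIES (0 XOR 0)) -> 1
  row 17 [10001]: (((NOT 0 IMPLIES NOT 1) XOR 1) IMPLIES (0 XOR 0)) -> 0
  row 18 [10010]: (((NOT 1 IMPLIES NOT 1) XOR 0) IMPLIES (0 XOR 0)) -> 0
  row 19 [10011]: (((NOT 1 IMPLIES NOT 1) XOR 1) IMPLIES (0 XOR 0)) -> 1
  row 20 [10100]: (((NOT 0 IMPLIES NOT 1) XOR 0) IMPLIES (0 XOR 1)) -> 1
  row 21 [10101]: (((NOT 0 IMPLIES NOT 1) XOR 1) IMPLIES (0 XOR 1)) -> 1
  row 22 [10110]: (((NOT 1 IMPLIES NOT 1) XOR 0) IMPLIES (0 XOR 1)) -> 1
  row 23 [10111]: (((NOT 1 IMPLIES NOT 1) XOR 1) IMPLIES (0 XOR 1)) -> 1
  row 24 [11000]: (((NOT 0 IMPLIES NOT 1) XOR 0) IMPLIES (1 XOR 0)) -> 1
  row 25 [11001]: (((NOT 0 IMPLIES NOT 1) XOR 1) IMPLIES (1 XOR 0)) -> 1
  row 26 [11010]: (((NOT 1 IMPLIES NOT 1) XOR 0) IMPLIES (1 XOR 0)) -> 1
  row 27 [11011]: (((NOT 1 IMPLIES NOT 1) XOR 1) IMPLIES (1 XOR 0)) -> 1
  row 28 [11100]: (((NOT 0 IMPLIES NOT 1) XOR 0) IMPLIES (1 XOR 1)) -> 1
  row 29 [11101]: (((NOT 0 IMPLIES NOT 1) XOR 1) IMPLIES (1 XOR 1)) -> 0
  row 30 [11110]: (((NOT 1 IMPLIES NOT 1) XOR 0) IMPLIES (1 XOR 1)) -> 0
  row 31 [11111]: (((NOT 1 IMPLIES NOT 1) XOR 1) IMPLIES (1 XOR 1)) -> 1
Full result column, 4 rows per line (a,b,c fixed per line; d,e runs 00..11 left to right):
  rows 0-3 [a,b,c=000]: 0101  = hex 5
  rows 4-7 [a,b,c=001]: 1111  = hex F
  rows 8-11 [a,b,c=010]: 1111  = hex F
  rows 12-15 [a,b,c=011]: 0101  = hex 5
  rows 16-19 [a,b,c=100]: 1001  = hex 9
  rows 20-23 [a,b,c=101]: 1111  = hex F
  rows 24-27 [a,b,c=110]: 1111  = hex F
  rows 28-31 [a,b,c=111]: 1001  = hex 9
Output column (row 0 .. row 31) = 01011111111101011001111111111001
Output column grouped in 4s = 0101 1111 1111 0101 1001 1111 1111 1001 = 0x5FF59FF9
Convert to decimal digit by digit (value = value*16 + digit):
  5 -> 5
  5*16 + 15 (F) = 95
  95*16 + 15 (F) = 1535
  1535*16 + 5 = 24565
  24565*16 + 9 = 393049
  393049*16 + 15 (F) = 6288799
  6288799*16 + 15 (F) = 100620799
  100620799*16 + 9 = 1609932793
Decimal = 1609932793

1609932793


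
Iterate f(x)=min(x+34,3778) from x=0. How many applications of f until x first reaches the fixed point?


Step 1: x=0, cap=3778, increment=34
Step 2: x grows by 34 each step until capped at 3778; fixed point is x=3778
Step 3: iterations = ceil(3778/34) = 112

112


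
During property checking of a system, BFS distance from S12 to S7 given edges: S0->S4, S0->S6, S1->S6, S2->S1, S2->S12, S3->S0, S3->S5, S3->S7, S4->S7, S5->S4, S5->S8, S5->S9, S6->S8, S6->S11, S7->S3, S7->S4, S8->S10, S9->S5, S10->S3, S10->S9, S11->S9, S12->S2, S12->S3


BFS layer-by-layer from S12:
  dist 0: {S12}
  dist 1: {S2, S3}
  dist 2: {S0, S1, S5, S7}
  -> S7 reached at distance 2
Shortest path length = 2

2


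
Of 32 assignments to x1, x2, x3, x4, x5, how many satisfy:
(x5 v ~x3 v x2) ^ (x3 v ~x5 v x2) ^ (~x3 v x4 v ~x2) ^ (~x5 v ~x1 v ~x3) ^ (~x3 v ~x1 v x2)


CNF with 5 clauses over 5 vars (32 assignments).
An assignment satisfies CNF iff every clause has >=1 true literal.
Check each row (bits = x1,x2,x3,x4,x5; clause T/F shown):
  row 0 [00000]: clauses=TTTTT -> 1
  row 1 [00001]: clauses=TFTTT -> 0
  row 2 [00010]: clauses=TTTTT -> 1
  row 3 [00011]: clauses=TFTTT -> 0
  row 4 [00100]: clauses=FTTTT -> 0
  row 5 [00101]: clauses=TTTTT -> 1
  row 6 [00110]: clauses=FTTTT -> 0
  row 7 [00111]: clauses=TTTTT -> 1
  row 8 [01000]: clauses=TTTTT -> 1
  row 9 [01001]: clauses=TTTTT -> 1
  row 10 [01010]: clauses=TTTTT -> 1
  row 11 [01011]: clauses=TTTTT -> 1
  row 12 [01100]: clauses=TTFTT -> 0
  row 13 [01101]: clauses=TTFTT -> 0
  row 14 [01110]: clauses=TTTTT -> 1
  row 15 [01111]: clauses=TTTTT -> 1
  row 16 [10000]: clauses=TTTTT -> 1
  row 17 [10001]: clauses=TFTTT -> 0
  row 18 [10010]: clauses=TTTTT -> 1
  row 19 [10011]: clauses=TFTTT -> 0
  row 20 [10100]: clauses=FTTTF -> 0
  row 21 [10101]: clauses=TTTFF -> 0
  row 22 [10110]: clauses=FTTTF -> 0
  row 23 [10111]: clauses=TTTFF -> 0
  row 24 [11000]: clauses=TTTTT -> 1
  row 25 [11001]: clauses=TTTTT -> 1
  row 26 [11010]: clauses=TTTTT -> 1
  row 27 [11011]: clauses=TTTTT -> 1
  row 28 [11100]: clauses=TTFTT -> 0
  row 29 [11101]: clauses=TTFFT -> 0
  row 30 [11110]: clauses=TTTTT -> 1
  row 31 [11111]: clauses=TTTFT -> 0
Full result column, 8 rows per line (x1,x2 fixed per line; x3,x4,x5 runs 000..111 left to right):
  rows 0-7 [x1,x2=00]: 10100101  (ones: 4)
  rows 8-15 [x1,x2=01]: 11110011  (ones: 6)
  rows 16-23 [x1,x2=10]: 10100000  (ones: 2)
  rows 24-31 [x1,x2=11]: 11110010  (ones: 5)
Satisfying assignments = 4+6+2+5 = 17

17


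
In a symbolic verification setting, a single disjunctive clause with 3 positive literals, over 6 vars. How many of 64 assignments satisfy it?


Step 1: Total=2^6=64
Step 2: Unsat when all 3 false: 2^3=8
Step 3: Sat=64-8=56

56


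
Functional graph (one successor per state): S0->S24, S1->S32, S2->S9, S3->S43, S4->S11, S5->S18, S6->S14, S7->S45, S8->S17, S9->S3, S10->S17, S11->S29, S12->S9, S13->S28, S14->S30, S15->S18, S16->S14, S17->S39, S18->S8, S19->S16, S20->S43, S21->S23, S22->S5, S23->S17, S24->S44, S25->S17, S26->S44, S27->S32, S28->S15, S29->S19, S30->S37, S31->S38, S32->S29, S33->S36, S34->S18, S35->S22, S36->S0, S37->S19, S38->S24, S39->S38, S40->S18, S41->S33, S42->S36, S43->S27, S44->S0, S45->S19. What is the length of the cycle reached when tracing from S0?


Trace from S0 until a state repeats:
  S0 -> S24 -> S44 -> S0
S0 first seen at step 0, revisited at step 3.
Cycle length = 3 - 0 = 3

3


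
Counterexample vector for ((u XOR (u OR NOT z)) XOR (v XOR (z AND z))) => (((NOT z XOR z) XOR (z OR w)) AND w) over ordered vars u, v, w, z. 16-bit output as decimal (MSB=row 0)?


F1 = ((u XOR (u OR NOT z)) XOR (v XOR (z AND z)))
F2 = (((NOT z XOR z) XOR (z OR w)) AND w)
Counterexample to F1=>F2 is where F1=1 and F2=0.
Evaluate each row (bits = u,v,w,z, MSB first):
  row 0 [0000]: F1=1 F2=0 -> F1&~F2 -> 1
  row 1 [0001]: F1=1 F2=0 -> F1&~F2 -> 1
  row 2 [0010]: F1=1 F2=0 -> F1&~F2 -> 1
  row 3 [0011]: F1=1 F2=0 -> F1&~F2 -> 1
  row 4 [0100]: F1=0 F2=0 -> F1&~F2 -> 0
  row 5 [0101]: F1=0 F2=0 -> F1&~F2 -> 0
  row 6 [0110]: F1=0 F2=0 -> F1&~F2 -> 0
  row 7 [0111]: F1=0 F2=0 -> F1&~F2 -> 0
  row 8 [1000]: F1=0 F2=0 -> F1&~F2 -> 0
  row 9 [1001]: F1=1 F2=0 -> F1&~F2 -> 1
  row 10 [1010]: F1=0 F2=0 -> F1&~F2 -> 0
  row 11 [1011]: F1=1 F2=0 -> F1&~F2 -> 1
  row 12 [1100]: F1=1 F2=0 -> F1&~F2 -> 1
  row 13 [1101]: F1=0 F2=0 -> F1&~F2 -> 0
  row 14 [1110]: F1=1 F2=0 -> F1&~F2 -> 1
  row 15 [1111]: F1=0 F2=0 -> F1&~F2 -> 0
Full result column, 4 rows per line (u,v fixed per line; w,z runs 00..11 left to right):
  rows 0-3 [u,v=00]: 1111  = hex F
  rows 4-7 [u,v=01]: 0000  = hex 0
  rows 8-11 [u,v=10]: 0101  = hex 5
  rows 12-15 [u,v=11]: 1010  = hex A
Counterexample vector (row 0 .. row 15) = 1111000001011010
Output column grouped in 4s = 1111 0000 0101 1010 = 0xF05A
Convert to decimal digit by digit (value = value*16 + digit):
  F -> 15
  15*16 + 0 = 240
  240*16 + 5 = 3845
  3845*16 + 10 (A) = 61530
Decimal = 61530

61530


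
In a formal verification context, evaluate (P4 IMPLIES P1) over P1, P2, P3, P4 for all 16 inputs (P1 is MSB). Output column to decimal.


Formula: (P4 IMPLIES P1) over P1, P2, P3, P4 (16 rows)
Evaluate each row (bits = P1,P2,P3,P4, MSB first):
  row 0 [0000]: (0 IMPLIES 0) -> 1
  row 1 [0001]: (1 IMPLIES 0) -> 0
  row 2 [0010]: (0 IMPLIES 0) -> 1
  row 3 [0011]: (1 IMPLIES 0) -> 0
  row 4 [0100]: (0 IMPLIES 0) -> 1
  row 5 [0101]: (1 IMPLIES 0) -> 0
  row 6 [0110]: (0 IMPLIES 0) -> 1
  row 7 [0111]: (1 IMPLIES 0) -> 0
  row 8 [1000]: (0 IMPLIES 1) -> 1
  row 9 [1001]: (1 IMPLIES 1) -> 1
  row 10 [1010]: (0 IMPLIES 1) -> 1
  row 11 [1011]: (1 IMPLIES 1) -> 1
  row 12 [1100]: (0 IMPLIES 1) -> 1
  row 13 [1101]: (1 IMPLIES 1) -> 1
  row 14 [1110]: (0 IMPLIES 1) -> 1
  row 15 [1111]: (1 IMPLIES 1) -> 1
Full result column, 4 rows per line (P1,P2 fixed per line; P3,P4 runs 00..11 left to right):
  rows 0-3 [P1,P2=00]: 1010  = hex A
  rows 4-7 [P1,P2=01]: 1010  = hex A
  rows 8-11 [P1,P2=10]: 1111  = hex F
  rows 12-15 [P1,P2=11]: 1111  = hex F
Output column (row 0 .. row 15) = 1010101011111111
Output column grouped in 4s = 1010 1010 1111 1111 = 0xAAFF
Convert to decimal digit by digit (value = value*16 + digit):
  A -> 10
  10*16 + 10 (A) = 170
  170*16 + 15 (F) = 2735
  2735*16 + 15 (F) = 43775
Decimal = 43775

43775


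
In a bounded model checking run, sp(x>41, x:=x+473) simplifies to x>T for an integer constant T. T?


Formula: sp(P, x:=E) = exists old_x. (x = E[old_x/x]) AND P[old_x/x] (old_x is the value of x before the assignment; eliminate old_x by solving x = E[old_x/x] for old_x)
Step 1: Precondition P: x>41, i.e. old_x > 41
Step 2: Assignment gives x = old_x + 473, so old_x = x - 473
Step 3: Substitute into P: x - 473 > 41
Step 4: Simplify: x > 41+473 = 514

514


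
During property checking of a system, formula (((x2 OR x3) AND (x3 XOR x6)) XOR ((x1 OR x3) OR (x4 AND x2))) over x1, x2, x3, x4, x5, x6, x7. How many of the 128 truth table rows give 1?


Formula: (((x2 OR x3) AND (x3 XOR x6)) XOR ((x1 OR x3) OR (x4 AND x2))) over 7 vars (128 rows)
Evaluate each row (x1, x2, x3, x4, x5, x6, x7 as bits, MSB first):
  row 0 [0000000]: (((0 OR 0) AND (0 XOR 0)) XOR ((0 OR 0) OR (0 AND 0))) -> 0
  row 1 [0000001]: (((0 OR 0) AND (0 XOR 0)) XOR ((0 OR 0) OR (0 AND 0))) -> 0
  row 2 [0000010]: (((0 OR 0) AND (0 XOR 1)) XOR ((0 OR 0) OR (0 AND 0))) -> 0
  row 3 [0000011]: (((0 OR 0) AND (0 XOR 1)) XOR ((0 OR 0) OR (0 AND 0))) -> 0
  row 4 [0000100]: (((0 OR 0) AND (0 XOR 0)) XOR ((0 OR 0) OR (0 AND 0))) -> 0
  (every remaining row is evaluated the same way; all 128 results are listed next)
Full result column, 8 rows per line (x1,x2,x3,x4 fixed per line; x5,x6,x7 runs 000..111 left to right):
  rows 0-7 [x1,x2,x3,x4=0000]: 00000000  (ones: 0)
  rows 8-15 [x1,x2,x3,x4=0001]: 00000000  (ones: 0)
  rows 16-23 [x1,x2,x3,x4=0010]: 00110011  (ones: 4)
  rows 24-31 [x1,x2,x3,x4=0011]: 00110011  (ones: 4)
  rows 32-39 [x1,x2,x3,x4=0100]: 00110011  (ones: 4)
  rows 40-47 [x1,x2,x3,x4=0101]: 11001100  (ones: 4)
  rows 48-55 [x1,x2,x3,x4=0110]: 00110011  (ones: 4)
  rows 56-63 [x1,x2,x3,x4=0111]: 00110011  (ones: 4)
  rows 64-71 [x1,x2,x3,x4=1000]: 11111111  (ones: 8)
  rows 72-79 [x1,x2,x3,x4=1001]: 11111111  (ones: 8)
  rows 80-87 [x1,x2,x3,x4=1010]: 00110011  (ones: 4)
  rows 88-95 [x1,x2,x3,x4=1011]: 00110011  (ones: 4)
  rows 96-103 [x1,x2,x3,x4=1100]: 11001100  (ones: 4)
  rows 104-111 [x1,x2,x3,x4=1101]: 11001100  (ones: 4)
  rows 112-119 [x1,x2,x3,x4=1110]: 00110011  (ones: 4)
  rows 120-127 [x1,x2,x3,x4=1111]: 00110011  (ones: 4)
Count of 1-rows = 0+0+4+4+4+4+4+4+8+8+4+4+4+4+4+4 = 64

64
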